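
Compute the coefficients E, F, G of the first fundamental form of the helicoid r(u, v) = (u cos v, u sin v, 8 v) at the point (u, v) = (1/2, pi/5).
E = 1;  F = 0;  G = 257/4

Partials: r_u = (cos(v), sin(v), 0), r_v = (-u*sin(v), u*cos(v), 8). As functions of (u, v):
  E = r_u · r_u = 1,
  F = r_u · r_v = 0,
  G = r_v · r_v = u^2 + 64.
Evaluating at (u, v) = (1/2, pi/5): E = 1, F = 0, G = 257/4.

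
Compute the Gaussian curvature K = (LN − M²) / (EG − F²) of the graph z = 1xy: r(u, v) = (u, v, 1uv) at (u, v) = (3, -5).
K = -1/1225

Coefficients of the first fundamental form: E = v^2 + 1, F = u*v, G = u^2 + 1.
Coefficients of the second fundamental form: L = 0, M = 1/sqrt(u^2 + v^2 + 1), N = 0.
Assemble K = (LN − M²)/(EG − F²) = 1/((u^2*v^2 - (u^2 + 1)*(v^2 + 1))*(u^2 + v^2 + 1)). At (u, v) = (3, -5): K = -1/1225.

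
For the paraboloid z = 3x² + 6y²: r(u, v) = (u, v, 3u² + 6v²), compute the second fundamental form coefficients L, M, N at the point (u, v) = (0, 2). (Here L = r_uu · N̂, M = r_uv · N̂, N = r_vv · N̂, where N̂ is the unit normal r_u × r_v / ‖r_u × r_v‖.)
L = 6*sqrt(577)/577;  M = 0;  N = 12*sqrt(577)/577

Compute the unit normal N̂(u, v) = (-6*u/sqrt(36*u^2 + 144*v^2 + 1), -12*v/sqrt(36*u^2 + 144*v^2 + 1), 1/sqrt(36*u^2 + 144*v^2 + 1)), and the second partials r_uu, r_uv, r_vv. Take dot products:
  L(u, v) = r_uu · N̂ = 6/sqrt(36*u^2 + 144*v^2 + 1),
  M(u, v) = r_uv · N̂ = 0,
  N(u, v) = r_vv · N̂ = 12/sqrt(36*u^2 + 144*v^2 + 1).
Evaluating at (u, v) = (0, 2):
  L = 6*sqrt(577)/577, M = 0, N = 12*sqrt(577)/577.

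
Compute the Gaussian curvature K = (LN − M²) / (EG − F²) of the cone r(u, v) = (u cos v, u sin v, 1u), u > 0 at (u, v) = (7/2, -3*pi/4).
K = 0

Coefficients of the first fundamental form: E = 2, F = 0, G = u^2.
Coefficients of the second fundamental form: L = 0, M = 0, N = sqrt(2)*u^2/(2*Abs(u)).
Assemble K = (LN − M²)/(EG − F²) = 0. At (u, v) = (7/2, -3*pi/4): K = 0.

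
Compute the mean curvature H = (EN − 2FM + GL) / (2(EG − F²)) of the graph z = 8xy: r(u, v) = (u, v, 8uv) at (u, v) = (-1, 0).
H = 0

With E = 64*v^2 + 1, F = 64*u*v, G = 64*u^2 + 1, L = 0, M = 8/sqrt(64*u^2 + 64*v^2 + 1), N = 0, assemble
  H = (EN − 2FM + GL) / (2(EG − F²)) = -512*u*v/(64*u^2 + 64*v^2 + 1)^(3/2).
At (u, v) = (-1, 0): H = 0.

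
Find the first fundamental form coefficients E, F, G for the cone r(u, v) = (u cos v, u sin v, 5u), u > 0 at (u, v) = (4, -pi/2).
E = 26;  F = 0;  G = 16

Partials: r_u = (cos(v), sin(v), 5), r_v = (-u*sin(v), u*cos(v), 0). As functions of (u, v):
  E = r_u · r_u = 26,
  F = r_u · r_v = 0,
  G = r_v · r_v = u^2.
Evaluating at (u, v) = (4, -pi/2): E = 26, F = 0, G = 16.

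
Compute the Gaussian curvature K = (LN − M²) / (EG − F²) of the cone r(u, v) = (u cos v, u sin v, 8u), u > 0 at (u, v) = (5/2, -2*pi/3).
K = 0

Coefficients of the first fundamental form: E = 65, F = 0, G = u^2.
Coefficients of the second fundamental form: L = 0, M = 0, N = 8*sqrt(65)*u^2/(65*Abs(u)).
Assemble K = (LN − M²)/(EG − F²) = 0. At (u, v) = (5/2, -2*pi/3): K = 0.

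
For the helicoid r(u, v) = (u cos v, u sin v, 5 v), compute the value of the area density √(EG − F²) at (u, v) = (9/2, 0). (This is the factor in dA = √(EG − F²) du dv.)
√(EG − F²)|_{(9/2, 0)} = sqrt(181)/2

E = 1, F = 0, G = u^2 + 25, so EG − F² = u^2 + 25. Taking the positive square root: √(EG − F²) = sqrt(u^2 + 25). At (u, v) = (9/2, 0): sqrt(181)/2.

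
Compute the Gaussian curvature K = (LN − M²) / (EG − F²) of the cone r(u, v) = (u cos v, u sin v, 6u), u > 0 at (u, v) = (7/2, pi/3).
K = 0

Coefficients of the first fundamental form: E = 37, F = 0, G = u^2.
Coefficients of the second fundamental form: L = 0, M = 0, N = 6*sqrt(37)*u^2/(37*Abs(u)).
Assemble K = (LN − M²)/(EG − F²) = 0. At (u, v) = (7/2, pi/3): K = 0.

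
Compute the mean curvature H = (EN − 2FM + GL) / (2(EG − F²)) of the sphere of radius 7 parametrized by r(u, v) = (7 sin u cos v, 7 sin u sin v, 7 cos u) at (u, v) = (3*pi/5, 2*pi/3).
H = -1/7

With E = 49, F = 0, G = 49*sin(u)^2, L = -7*sin(u)/Abs(sin(u)), M = 0, N = -7*sin(u)^3/Abs(sin(u)), assemble
  H = (EN − 2FM + GL) / (2(EG − F²)) = -sin(u)/(7*Abs(sin(u))).
At (u, v) = (3*pi/5, 2*pi/3): H = -1/7.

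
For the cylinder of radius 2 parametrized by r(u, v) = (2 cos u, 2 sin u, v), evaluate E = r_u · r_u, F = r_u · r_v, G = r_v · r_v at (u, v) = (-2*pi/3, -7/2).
E = 4;  F = 0;  G = 1

Partials: r_u = (-2*sin(u), 2*cos(u), 0), r_v = (0, 0, 1). As functions of (u, v):
  E = r_u · r_u = 4,
  F = r_u · r_v = 0,
  G = r_v · r_v = 1.
Evaluating at (u, v) = (-2*pi/3, -7/2): E = 4, F = 0, G = 1.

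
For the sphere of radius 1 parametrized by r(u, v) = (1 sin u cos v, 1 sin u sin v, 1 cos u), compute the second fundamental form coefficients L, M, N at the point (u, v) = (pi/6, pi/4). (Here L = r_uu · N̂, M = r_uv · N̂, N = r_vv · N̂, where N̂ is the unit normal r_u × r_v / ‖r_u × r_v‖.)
L = -1;  M = 0;  N = -1/4

Compute the unit normal N̂(u, v) = (sin(u)^2*cos(v)/Abs(sin(u)), sin(u)^2*sin(v)/Abs(sin(u)), sin(2*u)/(2*Abs(sin(u)))), and the second partials r_uu, r_uv, r_vv. Take dot products:
  L(u, v) = r_uu · N̂ = -sin(u)/Abs(sin(u)),
  M(u, v) = r_uv · N̂ = 0,
  N(u, v) = r_vv · N̂ = -sin(u)^3/Abs(sin(u)).
Evaluating at (u, v) = (pi/6, pi/4):
  L = -1, M = 0, N = -1/4.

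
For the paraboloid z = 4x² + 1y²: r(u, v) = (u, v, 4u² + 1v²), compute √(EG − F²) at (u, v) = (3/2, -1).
√(EG − F²)|_{(3/2, -1)} = sqrt(149)

E = 64*u^2 + 1, F = 16*u*v, G = 4*v^2 + 1; EG − F² = 64*u^2 + 4*v^2 + 1; √(EG − F²) = sqrt(64*u^2 + 4*v^2 + 1). At the given point: sqrt(149).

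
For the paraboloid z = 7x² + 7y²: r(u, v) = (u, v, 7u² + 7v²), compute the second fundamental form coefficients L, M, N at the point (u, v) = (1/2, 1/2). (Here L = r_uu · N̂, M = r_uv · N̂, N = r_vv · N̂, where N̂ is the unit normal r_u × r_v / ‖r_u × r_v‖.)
L = 14*sqrt(11)/33;  M = 0;  N = 14*sqrt(11)/33

Compute the unit normal N̂(u, v) = (-14*u/sqrt(196*u^2 + 196*v^2 + 1), -14*v/sqrt(196*u^2 + 196*v^2 + 1), 1/sqrt(196*u^2 + 196*v^2 + 1)), and the second partials r_uu, r_uv, r_vv. Take dot products:
  L(u, v) = r_uu · N̂ = 14/sqrt(196*u^2 + 196*v^2 + 1),
  M(u, v) = r_uv · N̂ = 0,
  N(u, v) = r_vv · N̂ = 14/sqrt(196*u^2 + 196*v^2 + 1).
Evaluating at (u, v) = (1/2, 1/2):
  L = 14*sqrt(11)/33, M = 0, N = 14*sqrt(11)/33.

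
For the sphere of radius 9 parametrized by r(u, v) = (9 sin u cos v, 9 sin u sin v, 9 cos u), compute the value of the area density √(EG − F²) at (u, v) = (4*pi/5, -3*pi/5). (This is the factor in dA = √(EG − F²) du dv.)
√(EG − F²)|_{(4*pi/5, -3*pi/5)} = 81*sqrt(10 - 2*sqrt(5))/4

E = 81, F = 0, G = 81*sin(u)^2, so EG − F² = 6561*sin(u)^2. Taking the positive square root: √(EG − F²) = 81*Abs(sin(u)). At (u, v) = (4*pi/5, -3*pi/5): 81*sqrt(10 - 2*sqrt(5))/4.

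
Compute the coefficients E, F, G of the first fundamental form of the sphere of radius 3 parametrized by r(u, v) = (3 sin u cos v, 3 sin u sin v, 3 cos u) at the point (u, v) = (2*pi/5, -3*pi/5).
E = 9;  F = 0;  G = 9*sqrt(5)/8 + 45/8

Partials: r_u = (3*cos(u)*cos(v), 3*sin(v)*cos(u), -3*sin(u)), r_v = (-3*sin(u)*sin(v), 3*sin(u)*cos(v), 0). As functions of (u, v):
  E = r_u · r_u = 9,
  F = r_u · r_v = 0,
  G = r_v · r_v = 9*sin(u)^2.
Evaluating at (u, v) = (2*pi/5, -3*pi/5): E = 9, F = 0, G = 9*sqrt(5)/8 + 45/8.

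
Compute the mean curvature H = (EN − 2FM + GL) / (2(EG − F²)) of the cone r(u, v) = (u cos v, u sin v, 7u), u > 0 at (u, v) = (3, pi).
H = 7*sqrt(2)/60

With E = 50, F = 0, G = u^2, L = 0, M = 0, N = 7*sqrt(2)*u^2/(10*Abs(u)), assemble
  H = (EN − 2FM + GL) / (2(EG − F²)) = 7*sqrt(2)/(20*Abs(u)).
At (u, v) = (3, pi): H = 7*sqrt(2)/60.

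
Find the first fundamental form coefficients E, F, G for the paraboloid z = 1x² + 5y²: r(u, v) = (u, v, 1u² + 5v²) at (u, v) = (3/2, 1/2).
E = 10;  F = 15;  G = 26

Partials: r_u = (1, 0, 2*u), r_v = (0, 1, 10*v). As functions of (u, v):
  E = r_u · r_u = 4*u^2 + 1,
  F = r_u · r_v = 20*u*v,
  G = r_v · r_v = 100*v^2 + 1.
Evaluating at (u, v) = (3/2, 1/2): E = 10, F = 15, G = 26.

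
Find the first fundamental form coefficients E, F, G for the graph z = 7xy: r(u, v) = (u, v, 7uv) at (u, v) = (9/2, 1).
E = 50;  F = 441/2;  G = 3973/4

Partials: r_u = (1, 0, 7*v), r_v = (0, 1, 7*u). As functions of (u, v):
  E = r_u · r_u = 49*v^2 + 1,
  F = r_u · r_v = 49*u*v,
  G = r_v · r_v = 49*u^2 + 1.
Evaluating at (u, v) = (9/2, 1): E = 50, F = 441/2, G = 3973/4.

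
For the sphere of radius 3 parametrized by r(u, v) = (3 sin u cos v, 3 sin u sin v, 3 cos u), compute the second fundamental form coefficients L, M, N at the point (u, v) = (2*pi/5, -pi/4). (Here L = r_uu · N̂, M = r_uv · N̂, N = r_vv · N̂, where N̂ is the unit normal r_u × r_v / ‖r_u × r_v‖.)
L = -3;  M = 0;  N = -15/8 - 3*sqrt(5)/8

Compute the unit normal N̂(u, v) = (sin(u)^2*cos(v)/Abs(sin(u)), sin(u)^2*sin(v)/Abs(sin(u)), sin(2*u)/(2*Abs(sin(u)))), and the second partials r_uu, r_uv, r_vv. Take dot products:
  L(u, v) = r_uu · N̂ = -3*sin(u)/Abs(sin(u)),
  M(u, v) = r_uv · N̂ = 0,
  N(u, v) = r_vv · N̂ = -3*sin(u)^3/Abs(sin(u)).
Evaluating at (u, v) = (2*pi/5, -pi/4):
  L = -3, M = 0, N = -15/8 - 3*sqrt(5)/8.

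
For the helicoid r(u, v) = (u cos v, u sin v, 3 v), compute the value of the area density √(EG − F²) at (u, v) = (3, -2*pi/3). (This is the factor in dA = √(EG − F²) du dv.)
√(EG − F²)|_{(3, -2*pi/3)} = 3*sqrt(2)

E = 1, F = 0, G = u^2 + 9, so EG − F² = u^2 + 9. Taking the positive square root: √(EG − F²) = sqrt(u^2 + 9). At (u, v) = (3, -2*pi/3): 3*sqrt(2).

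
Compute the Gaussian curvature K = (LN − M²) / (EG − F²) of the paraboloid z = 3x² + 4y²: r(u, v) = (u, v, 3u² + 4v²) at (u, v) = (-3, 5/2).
K = 48/525625

Coefficients of the first fundamental form: E = 36*u^2 + 1, F = 48*u*v, G = 64*v^2 + 1.
Coefficients of the second fundamental form: L = 6/sqrt(36*u^2 + 64*v^2 + 1), M = 0, N = 8/sqrt(36*u^2 + 64*v^2 + 1).
Assemble K = (LN − M²)/(EG − F²) = 48/(1296*u^4 + 4608*u^2*v^2 + 72*u^2 + 4096*v^4 + 128*v^2 + 1). At (u, v) = (-3, 5/2): K = 48/525625.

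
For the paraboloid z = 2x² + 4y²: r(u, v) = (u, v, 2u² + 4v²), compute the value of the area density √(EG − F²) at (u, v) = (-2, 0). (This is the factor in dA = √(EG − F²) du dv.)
√(EG − F²)|_{(-2, 0)} = sqrt(65)

E = 16*u^2 + 1, F = 32*u*v, G = 64*v^2 + 1, so EG − F² = 16*u^2 + 64*v^2 + 1. Taking the positive square root: √(EG − F²) = sqrt(16*u^2 + 64*v^2 + 1). At (u, v) = (-2, 0): sqrt(65).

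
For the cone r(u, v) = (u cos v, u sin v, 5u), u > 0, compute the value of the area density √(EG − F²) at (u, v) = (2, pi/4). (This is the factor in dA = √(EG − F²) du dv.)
√(EG − F²)|_{(2, pi/4)} = 2*sqrt(26)

E = 26, F = 0, G = u^2, so EG − F² = 26*u^2. Taking the positive square root: √(EG − F²) = sqrt(26)*Abs(u). At (u, v) = (2, pi/4): 2*sqrt(26).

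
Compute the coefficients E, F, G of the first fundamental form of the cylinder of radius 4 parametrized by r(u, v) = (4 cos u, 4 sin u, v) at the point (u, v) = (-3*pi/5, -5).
E = 16;  F = 0;  G = 1

Partials: r_u = (-4*sin(u), 4*cos(u), 0), r_v = (0, 0, 1). As functions of (u, v):
  E = r_u · r_u = 16,
  F = r_u · r_v = 0,
  G = r_v · r_v = 1.
Evaluating at (u, v) = (-3*pi/5, -5): E = 16, F = 0, G = 1.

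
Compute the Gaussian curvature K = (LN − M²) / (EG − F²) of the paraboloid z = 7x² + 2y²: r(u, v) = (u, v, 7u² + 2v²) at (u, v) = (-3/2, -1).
K = 14/52441

Coefficients of the first fundamental form: E = 196*u^2 + 1, F = 56*u*v, G = 16*v^2 + 1.
Coefficients of the second fundamental form: L = 14/sqrt(196*u^2 + 16*v^2 + 1), M = 0, N = 4/sqrt(196*u^2 + 16*v^2 + 1).
Assemble K = (LN − M²)/(EG − F²) = 56/(38416*u^4 + 6272*u^2*v^2 + 392*u^2 + 256*v^4 + 32*v^2 + 1). At (u, v) = (-3/2, -1): K = 14/52441.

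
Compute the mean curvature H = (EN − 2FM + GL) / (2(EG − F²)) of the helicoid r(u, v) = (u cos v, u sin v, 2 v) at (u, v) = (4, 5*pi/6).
H = 0

With E = 1, F = 0, G = u^2 + 4, L = 0, M = -2/sqrt(u^2 + 4), N = 0, assemble
  H = (EN − 2FM + GL) / (2(EG − F²)) = 0.
At (u, v) = (4, 5*pi/6): H = 0.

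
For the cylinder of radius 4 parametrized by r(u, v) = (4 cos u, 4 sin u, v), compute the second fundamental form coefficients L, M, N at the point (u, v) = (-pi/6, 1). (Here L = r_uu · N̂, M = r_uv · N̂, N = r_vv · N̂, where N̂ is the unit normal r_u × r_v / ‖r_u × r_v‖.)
L = -4;  M = 0;  N = 0

Compute the unit normal N̂(u, v) = (cos(u), sin(u), 0), and the second partials r_uu, r_uv, r_vv. Take dot products:
  L(u, v) = r_uu · N̂ = -4,
  M(u, v) = r_uv · N̂ = 0,
  N(u, v) = r_vv · N̂ = 0.
Evaluating at (u, v) = (-pi/6, 1):
  L = -4, M = 0, N = 0.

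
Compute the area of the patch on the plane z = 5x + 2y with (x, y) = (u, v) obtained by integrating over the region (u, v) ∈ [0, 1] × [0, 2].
Area = 2*sqrt(30)

Area = ∫∫ √(EG − F²) du dv with √(EG − F²) = sqrt(30). Integrating over [0, 1] × [0, 2] gives 2*sqrt(30).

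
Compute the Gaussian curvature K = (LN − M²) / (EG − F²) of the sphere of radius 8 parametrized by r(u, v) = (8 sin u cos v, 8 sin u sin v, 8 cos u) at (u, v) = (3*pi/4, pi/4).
K = 1/64

Coefficients of the first fundamental form: E = 64, F = 0, G = 64*sin(u)^2.
Coefficients of the second fundamental form: L = -8*sin(u)/Abs(sin(u)), M = 0, N = -8*sin(u)^3/Abs(sin(u)).
Assemble K = (LN − M²)/(EG − F²) = 1/64. At (u, v) = (3*pi/4, pi/4): K = 1/64.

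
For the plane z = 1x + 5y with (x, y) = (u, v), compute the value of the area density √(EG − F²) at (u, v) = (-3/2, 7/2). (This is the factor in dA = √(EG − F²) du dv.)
√(EG − F²)|_{(-3/2, 7/2)} = 3*sqrt(3)

E = 2, F = 5, G = 26, so EG − F² = 27. Taking the positive square root: √(EG − F²) = 3*sqrt(3). At (u, v) = (-3/2, 7/2): 3*sqrt(3).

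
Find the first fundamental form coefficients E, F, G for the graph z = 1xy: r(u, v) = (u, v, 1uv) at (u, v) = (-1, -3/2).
E = 13/4;  F = 3/2;  G = 2

Partials: r_u = (1, 0, v), r_v = (0, 1, u). As functions of (u, v):
  E = r_u · r_u = v^2 + 1,
  F = r_u · r_v = u*v,
  G = r_v · r_v = u^2 + 1.
Evaluating at (u, v) = (-1, -3/2): E = 13/4, F = 3/2, G = 2.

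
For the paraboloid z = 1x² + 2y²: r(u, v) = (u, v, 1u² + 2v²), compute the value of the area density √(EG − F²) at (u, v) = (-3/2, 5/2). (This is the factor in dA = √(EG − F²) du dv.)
√(EG − F²)|_{(-3/2, 5/2)} = sqrt(110)

E = 4*u^2 + 1, F = 8*u*v, G = 16*v^2 + 1, so EG − F² = 4*u^2 + 16*v^2 + 1. Taking the positive square root: √(EG − F²) = sqrt(4*u^2 + 16*v^2 + 1). At (u, v) = (-3/2, 5/2): sqrt(110).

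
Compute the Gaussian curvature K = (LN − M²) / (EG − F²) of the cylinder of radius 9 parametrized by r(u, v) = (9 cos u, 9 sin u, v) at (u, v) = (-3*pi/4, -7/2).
K = 0

Coefficients of the first fundamental form: E = 81, F = 0, G = 1.
Coefficients of the second fundamental form: L = -9, M = 0, N = 0.
Assemble K = (LN − M²)/(EG − F²) = 0. At (u, v) = (-3*pi/4, -7/2): K = 0.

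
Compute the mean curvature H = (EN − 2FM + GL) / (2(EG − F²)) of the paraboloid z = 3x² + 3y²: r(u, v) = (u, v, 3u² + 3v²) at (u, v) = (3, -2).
H = 1410*sqrt(469)/219961

With E = 36*u^2 + 1, F = 36*u*v, G = 36*v^2 + 1, L = 6/sqrt(36*u^2 + 36*v^2 + 1), M = 0, N = 6/sqrt(36*u^2 + 36*v^2 + 1), assemble
  H = (EN − 2FM + GL) / (2(EG − F²)) = 6*(18*u^2 + 18*v^2 + 1)/(36*u^2 + 36*v^2 + 1)^(3/2).
At (u, v) = (3, -2): H = 1410*sqrt(469)/219961.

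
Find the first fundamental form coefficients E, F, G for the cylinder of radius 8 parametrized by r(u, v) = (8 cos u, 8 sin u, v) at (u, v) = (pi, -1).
E = 64;  F = 0;  G = 1

Partials: r_u = (-8*sin(u), 8*cos(u), 0), r_v = (0, 0, 1). As functions of (u, v):
  E = r_u · r_u = 64,
  F = r_u · r_v = 0,
  G = r_v · r_v = 1.
Evaluating at (u, v) = (pi, -1): E = 64, F = 0, G = 1.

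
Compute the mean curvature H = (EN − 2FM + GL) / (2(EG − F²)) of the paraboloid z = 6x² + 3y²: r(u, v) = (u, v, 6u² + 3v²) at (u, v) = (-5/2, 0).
H = 2709*sqrt(901)/811801

With E = 144*u^2 + 1, F = 72*u*v, G = 36*v^2 + 1, L = 12/sqrt(144*u^2 + 36*v^2 + 1), M = 0, N = 6/sqrt(144*u^2 + 36*v^2 + 1), assemble
  H = (EN − 2FM + GL) / (2(EG − F²)) = 9*(48*u^2 + 24*v^2 + 1)/(144*u^2 + 36*v^2 + 1)^(3/2).
At (u, v) = (-5/2, 0): H = 2709*sqrt(901)/811801.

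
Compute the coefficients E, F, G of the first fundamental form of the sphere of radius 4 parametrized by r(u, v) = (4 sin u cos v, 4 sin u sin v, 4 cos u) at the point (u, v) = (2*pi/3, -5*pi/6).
E = 16;  F = 0;  G = 12

Partials: r_u = (4*cos(u)*cos(v), 4*sin(v)*cos(u), -4*sin(u)), r_v = (-4*sin(u)*sin(v), 4*sin(u)*cos(v), 0). As functions of (u, v):
  E = r_u · r_u = 16,
  F = r_u · r_v = 0,
  G = r_v · r_v = 16*sin(u)^2.
Evaluating at (u, v) = (2*pi/3, -5*pi/6): E = 16, F = 0, G = 12.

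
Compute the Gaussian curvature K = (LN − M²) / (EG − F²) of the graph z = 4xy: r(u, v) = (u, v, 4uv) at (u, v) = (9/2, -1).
K = -16/116281

Coefficients of the first fundamental form: E = 16*v^2 + 1, F = 16*u*v, G = 16*u^2 + 1.
Coefficients of the second fundamental form: L = 0, M = 4/sqrt(16*u^2 + 16*v^2 + 1), N = 0.
Assemble K = (LN − M²)/(EG − F²) = -16/(256*u^4 + 512*u^2*v^2 + 32*u^2 + 256*v^4 + 32*v^2 + 1). At (u, v) = (9/2, -1): K = -16/116281.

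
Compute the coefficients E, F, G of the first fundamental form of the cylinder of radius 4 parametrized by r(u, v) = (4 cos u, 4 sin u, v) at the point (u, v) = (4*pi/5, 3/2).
E = 16;  F = 0;  G = 1

Partials: r_u = (-4*sin(u), 4*cos(u), 0), r_v = (0, 0, 1). As functions of (u, v):
  E = r_u · r_u = 16,
  F = r_u · r_v = 0,
  G = r_v · r_v = 1.
Evaluating at (u, v) = (4*pi/5, 3/2): E = 16, F = 0, G = 1.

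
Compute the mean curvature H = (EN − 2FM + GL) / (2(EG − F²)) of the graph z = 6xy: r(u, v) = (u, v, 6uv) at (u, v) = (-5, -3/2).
H = -405*sqrt(982)/241081

With E = 36*v^2 + 1, F = 36*u*v, G = 36*u^2 + 1, L = 0, M = 6/sqrt(36*u^2 + 36*v^2 + 1), N = 0, assemble
  H = (EN − 2FM + GL) / (2(EG − F²)) = -216*u*v/(36*u^2 + 36*v^2 + 1)^(3/2).
At (u, v) = (-5, -3/2): H = -405*sqrt(982)/241081.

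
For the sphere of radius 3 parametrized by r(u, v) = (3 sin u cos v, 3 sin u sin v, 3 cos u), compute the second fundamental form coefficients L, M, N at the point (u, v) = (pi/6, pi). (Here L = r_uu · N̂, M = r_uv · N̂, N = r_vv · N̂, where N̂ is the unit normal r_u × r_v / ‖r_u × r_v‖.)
L = -3;  M = 0;  N = -3/4

Compute the unit normal N̂(u, v) = (sin(u)^2*cos(v)/Abs(sin(u)), sin(u)^2*sin(v)/Abs(sin(u)), sin(2*u)/(2*Abs(sin(u)))), and the second partials r_uu, r_uv, r_vv. Take dot products:
  L(u, v) = r_uu · N̂ = -3*sin(u)/Abs(sin(u)),
  M(u, v) = r_uv · N̂ = 0,
  N(u, v) = r_vv · N̂ = -3*sin(u)^3/Abs(sin(u)).
Evaluating at (u, v) = (pi/6, pi):
  L = -3, M = 0, N = -3/4.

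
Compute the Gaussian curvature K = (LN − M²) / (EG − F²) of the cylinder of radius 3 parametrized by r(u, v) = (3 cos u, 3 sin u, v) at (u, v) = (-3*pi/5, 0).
K = 0

Coefficients of the first fundamental form: E = 9, F = 0, G = 1.
Coefficients of the second fundamental form: L = -3, M = 0, N = 0.
Assemble K = (LN − M²)/(EG − F²) = 0. At (u, v) = (-3*pi/5, 0): K = 0.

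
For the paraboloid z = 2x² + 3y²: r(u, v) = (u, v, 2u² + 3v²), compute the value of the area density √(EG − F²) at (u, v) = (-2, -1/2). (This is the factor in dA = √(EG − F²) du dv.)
√(EG − F²)|_{(-2, -1/2)} = sqrt(74)

E = 16*u^2 + 1, F = 24*u*v, G = 36*v^2 + 1, so EG − F² = 16*u^2 + 36*v^2 + 1. Taking the positive square root: √(EG − F²) = sqrt(16*u^2 + 36*v^2 + 1). At (u, v) = (-2, -1/2): sqrt(74).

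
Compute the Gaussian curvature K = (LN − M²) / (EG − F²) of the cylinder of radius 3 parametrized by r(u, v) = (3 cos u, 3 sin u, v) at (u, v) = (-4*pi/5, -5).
K = 0

Coefficients of the first fundamental form: E = 9, F = 0, G = 1.
Coefficients of the second fundamental form: L = -3, M = 0, N = 0.
Assemble K = (LN − M²)/(EG − F²) = 0. At (u, v) = (-4*pi/5, -5): K = 0.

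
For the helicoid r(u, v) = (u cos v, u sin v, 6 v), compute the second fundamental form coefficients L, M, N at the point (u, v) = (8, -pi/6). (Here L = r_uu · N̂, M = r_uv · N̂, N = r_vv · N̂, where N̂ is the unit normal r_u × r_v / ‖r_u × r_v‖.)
L = 0;  M = -3/5;  N = 0

Compute the unit normal N̂(u, v) = (6*sin(v)/sqrt(u^2 + 36), -6*cos(v)/sqrt(u^2 + 36), u/sqrt(u^2 + 36)), and the second partials r_uu, r_uv, r_vv. Take dot products:
  L(u, v) = r_uu · N̂ = 0,
  M(u, v) = r_uv · N̂ = -6/sqrt(u^2 + 36),
  N(u, v) = r_vv · N̂ = 0.
Evaluating at (u, v) = (8, -pi/6):
  L = 0, M = -3/5, N = 0.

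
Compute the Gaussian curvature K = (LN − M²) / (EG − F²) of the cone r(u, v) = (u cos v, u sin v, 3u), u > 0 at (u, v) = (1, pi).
K = 0

Coefficients of the first fundamental form: E = 10, F = 0, G = u^2.
Coefficients of the second fundamental form: L = 0, M = 0, N = 3*sqrt(10)*u^2/(10*Abs(u)).
Assemble K = (LN − M²)/(EG − F²) = 0. At (u, v) = (1, pi): K = 0.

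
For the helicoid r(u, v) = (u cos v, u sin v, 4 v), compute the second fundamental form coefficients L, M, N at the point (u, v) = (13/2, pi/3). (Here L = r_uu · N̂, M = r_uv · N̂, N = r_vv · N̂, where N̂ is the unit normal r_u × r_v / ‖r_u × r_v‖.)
L = 0;  M = -8*sqrt(233)/233;  N = 0

Compute the unit normal N̂(u, v) = (4*sin(v)/sqrt(u^2 + 16), -4*cos(v)/sqrt(u^2 + 16), u/sqrt(u^2 + 16)), and the second partials r_uu, r_uv, r_vv. Take dot products:
  L(u, v) = r_uu · N̂ = 0,
  M(u, v) = r_uv · N̂ = -4/sqrt(u^2 + 16),
  N(u, v) = r_vv · N̂ = 0.
Evaluating at (u, v) = (13/2, pi/3):
  L = 0, M = -8*sqrt(233)/233, N = 0.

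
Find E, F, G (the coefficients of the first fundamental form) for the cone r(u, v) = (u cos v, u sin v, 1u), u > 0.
E = 2;  F = 0;  G = u^2

Compute partials: r_u = (cos(v), sin(v), 1), r_v = (-u*sin(v), u*cos(v), 0). Then
  E = r_u · r_u = 2,
  F = r_u · r_v = 0,
  G = r_v · r_v = u^2.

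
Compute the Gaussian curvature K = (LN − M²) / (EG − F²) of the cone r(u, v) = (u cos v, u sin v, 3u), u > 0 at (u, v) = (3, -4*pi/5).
K = 0

Coefficients of the first fundamental form: E = 10, F = 0, G = u^2.
Coefficients of the second fundamental form: L = 0, M = 0, N = 3*sqrt(10)*u^2/(10*Abs(u)).
Assemble K = (LN − M²)/(EG − F²) = 0. At (u, v) = (3, -4*pi/5): K = 0.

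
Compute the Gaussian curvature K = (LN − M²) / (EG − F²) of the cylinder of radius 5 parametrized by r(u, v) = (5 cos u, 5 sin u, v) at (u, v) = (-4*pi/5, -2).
K = 0

Coefficients of the first fundamental form: E = 25, F = 0, G = 1.
Coefficients of the second fundamental form: L = -5, M = 0, N = 0.
Assemble K = (LN − M²)/(EG − F²) = 0. At (u, v) = (-4*pi/5, -2): K = 0.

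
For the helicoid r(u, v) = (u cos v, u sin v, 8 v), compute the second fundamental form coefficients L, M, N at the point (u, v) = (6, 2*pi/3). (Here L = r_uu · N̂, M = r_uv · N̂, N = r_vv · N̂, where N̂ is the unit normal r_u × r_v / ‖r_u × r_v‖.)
L = 0;  M = -4/5;  N = 0

Compute the unit normal N̂(u, v) = (8*sin(v)/sqrt(u^2 + 64), -8*cos(v)/sqrt(u^2 + 64), u/sqrt(u^2 + 64)), and the second partials r_uu, r_uv, r_vv. Take dot products:
  L(u, v) = r_uu · N̂ = 0,
  M(u, v) = r_uv · N̂ = -8/sqrt(u^2 + 64),
  N(u, v) = r_vv · N̂ = 0.
Evaluating at (u, v) = (6, 2*pi/3):
  L = 0, M = -4/5, N = 0.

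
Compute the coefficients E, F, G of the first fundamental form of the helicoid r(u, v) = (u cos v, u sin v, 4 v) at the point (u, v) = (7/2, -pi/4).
E = 1;  F = 0;  G = 113/4

Partials: r_u = (cos(v), sin(v), 0), r_v = (-u*sin(v), u*cos(v), 4). As functions of (u, v):
  E = r_u · r_u = 1,
  F = r_u · r_v = 0,
  G = r_v · r_v = u^2 + 16.
Evaluating at (u, v) = (7/2, -pi/4): E = 1, F = 0, G = 113/4.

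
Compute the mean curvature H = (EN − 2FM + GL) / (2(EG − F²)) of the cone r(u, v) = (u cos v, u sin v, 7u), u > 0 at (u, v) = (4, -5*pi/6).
H = 7*sqrt(2)/80

With E = 50, F = 0, G = u^2, L = 0, M = 0, N = 7*sqrt(2)*u^2/(10*Abs(u)), assemble
  H = (EN − 2FM + GL) / (2(EG − F²)) = 7*sqrt(2)/(20*Abs(u)).
At (u, v) = (4, -5*pi/6): H = 7*sqrt(2)/80.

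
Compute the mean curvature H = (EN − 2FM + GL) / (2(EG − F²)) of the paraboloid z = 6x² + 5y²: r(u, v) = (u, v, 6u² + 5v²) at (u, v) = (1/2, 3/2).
H = 1541*sqrt(262)/68644

With E = 144*u^2 + 1, F = 120*u*v, G = 100*v^2 + 1, L = 12/sqrt(144*u^2 + 100*v^2 + 1), M = 0, N = 10/sqrt(144*u^2 + 100*v^2 + 1), assemble
  H = (EN − 2FM + GL) / (2(EG − F²)) = (720*u^2 + 600*v^2 + 11)/(144*u^2 + 100*v^2 + 1)^(3/2).
At (u, v) = (1/2, 3/2): H = 1541*sqrt(262)/68644.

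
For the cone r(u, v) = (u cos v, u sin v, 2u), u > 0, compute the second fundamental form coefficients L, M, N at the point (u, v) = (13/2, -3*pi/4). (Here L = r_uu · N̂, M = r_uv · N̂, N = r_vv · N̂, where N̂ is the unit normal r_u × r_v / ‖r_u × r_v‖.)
L = 0;  M = 0;  N = 13*sqrt(5)/5

Compute the unit normal N̂(u, v) = (-2*sqrt(5)*u*cos(v)/(5*Abs(u)), -2*sqrt(5)*u*sin(v)/(5*Abs(u)), sqrt(5)*u/(5*Abs(u))), and the second partials r_uu, r_uv, r_vv. Take dot products:
  L(u, v) = r_uu · N̂ = 0,
  M(u, v) = r_uv · N̂ = 0,
  N(u, v) = r_vv · N̂ = 2*sqrt(5)*u^2/(5*Abs(u)).
Evaluating at (u, v) = (13/2, -3*pi/4):
  L = 0, M = 0, N = 13*sqrt(5)/5.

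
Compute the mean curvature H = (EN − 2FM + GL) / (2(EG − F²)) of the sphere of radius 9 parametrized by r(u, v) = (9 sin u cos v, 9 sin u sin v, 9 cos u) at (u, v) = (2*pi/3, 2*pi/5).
H = -1/9

With E = 81, F = 0, G = 81*sin(u)^2, L = -9*sin(u)/Abs(sin(u)), M = 0, N = -9*sin(u)^3/Abs(sin(u)), assemble
  H = (EN − 2FM + GL) / (2(EG − F²)) = -sin(u)/(9*Abs(sin(u))).
At (u, v) = (2*pi/3, 2*pi/5): H = -1/9.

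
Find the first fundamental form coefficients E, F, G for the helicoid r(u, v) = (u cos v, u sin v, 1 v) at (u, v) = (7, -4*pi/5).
E = 1;  F = 0;  G = 50

Partials: r_u = (cos(v), sin(v), 0), r_v = (-u*sin(v), u*cos(v), 1). As functions of (u, v):
  E = r_u · r_u = 1,
  F = r_u · r_v = 0,
  G = r_v · r_v = u^2 + 1.
Evaluating at (u, v) = (7, -4*pi/5): E = 1, F = 0, G = 50.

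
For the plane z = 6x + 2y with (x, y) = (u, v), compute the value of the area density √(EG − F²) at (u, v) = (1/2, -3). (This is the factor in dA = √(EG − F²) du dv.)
√(EG − F²)|_{(1/2, -3)} = sqrt(41)

E = 37, F = 12, G = 5, so EG − F² = 41. Taking the positive square root: √(EG − F²) = sqrt(41). At (u, v) = (1/2, -3): sqrt(41).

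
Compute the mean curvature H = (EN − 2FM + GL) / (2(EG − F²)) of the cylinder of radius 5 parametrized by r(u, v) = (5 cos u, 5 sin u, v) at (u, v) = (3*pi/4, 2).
H = -1/10

With E = 25, F = 0, G = 1, L = -5, M = 0, N = 0, assemble
  H = (EN − 2FM + GL) / (2(EG − F²)) = -1/10.
At (u, v) = (3*pi/4, 2): H = -1/10.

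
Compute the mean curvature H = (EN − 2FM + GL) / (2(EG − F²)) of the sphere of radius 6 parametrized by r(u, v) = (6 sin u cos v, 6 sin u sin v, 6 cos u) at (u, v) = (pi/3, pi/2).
H = -1/6

With E = 36, F = 0, G = 36*sin(u)^2, L = -6*sin(u)/Abs(sin(u)), M = 0, N = -6*sin(u)^3/Abs(sin(u)), assemble
  H = (EN − 2FM + GL) / (2(EG − F²)) = -sin(u)/(6*Abs(sin(u))).
At (u, v) = (pi/3, pi/2): H = -1/6.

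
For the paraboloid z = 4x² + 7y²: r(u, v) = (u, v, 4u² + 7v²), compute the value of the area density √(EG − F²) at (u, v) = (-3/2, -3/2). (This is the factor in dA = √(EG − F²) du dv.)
√(EG − F²)|_{(-3/2, -3/2)} = sqrt(586)

E = 64*u^2 + 1, F = 112*u*v, G = 196*v^2 + 1, so EG − F² = 64*u^2 + 196*v^2 + 1. Taking the positive square root: √(EG − F²) = sqrt(64*u^2 + 196*v^2 + 1). At (u, v) = (-3/2, -3/2): sqrt(586).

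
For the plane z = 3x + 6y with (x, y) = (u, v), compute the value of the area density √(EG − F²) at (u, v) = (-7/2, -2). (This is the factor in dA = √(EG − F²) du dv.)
√(EG − F²)|_{(-7/2, -2)} = sqrt(46)

E = 10, F = 18, G = 37, so EG − F² = 46. Taking the positive square root: √(EG − F²) = sqrt(46). At (u, v) = (-7/2, -2): sqrt(46).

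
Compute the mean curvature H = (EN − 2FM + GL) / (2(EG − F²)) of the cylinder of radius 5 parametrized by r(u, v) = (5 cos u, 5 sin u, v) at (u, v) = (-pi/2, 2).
H = -1/10

With E = 25, F = 0, G = 1, L = -5, M = 0, N = 0, assemble
  H = (EN − 2FM + GL) / (2(EG − F²)) = -1/10.
At (u, v) = (-pi/2, 2): H = -1/10.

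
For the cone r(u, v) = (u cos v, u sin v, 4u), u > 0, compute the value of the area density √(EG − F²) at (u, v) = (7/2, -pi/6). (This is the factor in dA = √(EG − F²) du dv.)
√(EG − F²)|_{(7/2, -pi/6)} = 7*sqrt(17)/2

E = 17, F = 0, G = u^2, so EG − F² = 17*u^2. Taking the positive square root: √(EG − F²) = sqrt(17)*Abs(u). At (u, v) = (7/2, -pi/6): 7*sqrt(17)/2.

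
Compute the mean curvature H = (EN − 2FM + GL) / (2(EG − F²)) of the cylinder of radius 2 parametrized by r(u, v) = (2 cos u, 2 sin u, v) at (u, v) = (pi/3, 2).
H = -1/4

With E = 4, F = 0, G = 1, L = -2, M = 0, N = 0, assemble
  H = (EN − 2FM + GL) / (2(EG − F²)) = -1/4.
At (u, v) = (pi/3, 2): H = -1/4.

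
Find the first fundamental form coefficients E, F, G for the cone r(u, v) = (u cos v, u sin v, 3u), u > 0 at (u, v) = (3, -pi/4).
E = 10;  F = 0;  G = 9

Partials: r_u = (cos(v), sin(v), 3), r_v = (-u*sin(v), u*cos(v), 0). As functions of (u, v):
  E = r_u · r_u = 10,
  F = r_u · r_v = 0,
  G = r_v · r_v = u^2.
Evaluating at (u, v) = (3, -pi/4): E = 10, F = 0, G = 9.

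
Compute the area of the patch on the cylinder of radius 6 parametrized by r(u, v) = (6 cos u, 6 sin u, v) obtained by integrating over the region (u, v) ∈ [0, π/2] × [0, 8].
Area = 24*pi

Area = ∫∫ √(EG − F²) du dv with √(EG − F²) = 6. Integrating over [0, π/2] × [0, 8] gives 24*pi.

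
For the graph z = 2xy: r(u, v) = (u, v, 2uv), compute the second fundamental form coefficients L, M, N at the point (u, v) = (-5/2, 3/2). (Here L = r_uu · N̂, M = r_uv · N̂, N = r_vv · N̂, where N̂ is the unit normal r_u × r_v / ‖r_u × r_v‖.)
L = 0;  M = 2*sqrt(35)/35;  N = 0

Compute the unit normal N̂(u, v) = (-2*v/sqrt(4*u^2 + 4*v^2 + 1), -2*u/sqrt(4*u^2 + 4*v^2 + 1), 1/sqrt(4*u^2 + 4*v^2 + 1)), and the second partials r_uu, r_uv, r_vv. Take dot products:
  L(u, v) = r_uu · N̂ = 0,
  M(u, v) = r_uv · N̂ = 2/sqrt(4*u^2 + 4*v^2 + 1),
  N(u, v) = r_vv · N̂ = 0.
Evaluating at (u, v) = (-5/2, 3/2):
  L = 0, M = 2*sqrt(35)/35, N = 0.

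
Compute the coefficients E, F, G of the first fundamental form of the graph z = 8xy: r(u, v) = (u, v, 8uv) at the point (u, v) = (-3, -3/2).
E = 145;  F = 288;  G = 577

Partials: r_u = (1, 0, 8*v), r_v = (0, 1, 8*u). As functions of (u, v):
  E = r_u · r_u = 64*v^2 + 1,
  F = r_u · r_v = 64*u*v,
  G = r_v · r_v = 64*u^2 + 1.
Evaluating at (u, v) = (-3, -3/2): E = 145, F = 288, G = 577.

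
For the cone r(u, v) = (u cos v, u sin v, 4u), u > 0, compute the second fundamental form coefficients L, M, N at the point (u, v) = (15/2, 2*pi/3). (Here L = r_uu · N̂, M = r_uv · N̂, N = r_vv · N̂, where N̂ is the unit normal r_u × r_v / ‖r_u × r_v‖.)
L = 0;  M = 0;  N = 30*sqrt(17)/17

Compute the unit normal N̂(u, v) = (-4*sqrt(17)*u*cos(v)/(17*Abs(u)), -4*sqrt(17)*u*sin(v)/(17*Abs(u)), sqrt(17)*u/(17*Abs(u))), and the second partials r_uu, r_uv, r_vv. Take dot products:
  L(u, v) = r_uu · N̂ = 0,
  M(u, v) = r_uv · N̂ = 0,
  N(u, v) = r_vv · N̂ = 4*sqrt(17)*u^2/(17*Abs(u)).
Evaluating at (u, v) = (15/2, 2*pi/3):
  L = 0, M = 0, N = 30*sqrt(17)/17.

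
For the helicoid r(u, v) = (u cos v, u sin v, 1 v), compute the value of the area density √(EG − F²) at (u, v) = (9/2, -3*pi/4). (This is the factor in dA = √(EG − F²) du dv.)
√(EG − F²)|_{(9/2, -3*pi/4)} = sqrt(85)/2

E = 1, F = 0, G = u^2 + 1, so EG − F² = u^2 + 1. Taking the positive square root: √(EG − F²) = sqrt(u^2 + 1). At (u, v) = (9/2, -3*pi/4): sqrt(85)/2.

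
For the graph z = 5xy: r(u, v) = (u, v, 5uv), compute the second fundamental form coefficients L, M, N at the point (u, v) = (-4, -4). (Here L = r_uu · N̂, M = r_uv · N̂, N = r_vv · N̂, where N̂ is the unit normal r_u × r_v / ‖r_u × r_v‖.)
L = 0;  M = 5*sqrt(89)/267;  N = 0

Compute the unit normal N̂(u, v) = (-5*v/sqrt(25*u^2 + 25*v^2 + 1), -5*u/sqrt(25*u^2 + 25*v^2 + 1), 1/sqrt(25*u^2 + 25*v^2 + 1)), and the second partials r_uu, r_uv, r_vv. Take dot products:
  L(u, v) = r_uu · N̂ = 0,
  M(u, v) = r_uv · N̂ = 5/sqrt(25*u^2 + 25*v^2 + 1),
  N(u, v) = r_vv · N̂ = 0.
Evaluating at (u, v) = (-4, -4):
  L = 0, M = 5*sqrt(89)/267, N = 0.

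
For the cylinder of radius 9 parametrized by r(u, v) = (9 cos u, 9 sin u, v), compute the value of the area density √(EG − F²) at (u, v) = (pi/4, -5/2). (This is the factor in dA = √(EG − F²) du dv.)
√(EG − F²)|_{(pi/4, -5/2)} = 9

E = 81, F = 0, G = 1, so EG − F² = 81. Taking the positive square root: √(EG − F²) = 9. At (u, v) = (pi/4, -5/2): 9.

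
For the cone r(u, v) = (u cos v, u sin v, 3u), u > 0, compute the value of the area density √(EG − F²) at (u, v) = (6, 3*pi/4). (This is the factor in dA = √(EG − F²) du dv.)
√(EG − F²)|_{(6, 3*pi/4)} = 6*sqrt(10)

E = 10, F = 0, G = u^2, so EG − F² = 10*u^2. Taking the positive square root: √(EG − F²) = sqrt(10)*Abs(u). At (u, v) = (6, 3*pi/4): 6*sqrt(10).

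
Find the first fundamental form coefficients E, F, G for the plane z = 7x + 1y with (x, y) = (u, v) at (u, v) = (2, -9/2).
E = 50;  F = 7;  G = 2

Partials: r_u = (1, 0, 7), r_v = (0, 1, 1). As functions of (u, v):
  E = r_u · r_u = 50,
  F = r_u · r_v = 7,
  G = r_v · r_v = 2.
Evaluating at (u, v) = (2, -9/2): E = 50, F = 7, G = 2.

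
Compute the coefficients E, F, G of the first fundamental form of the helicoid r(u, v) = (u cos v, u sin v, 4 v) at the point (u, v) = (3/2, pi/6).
E = 1;  F = 0;  G = 73/4

Partials: r_u = (cos(v), sin(v), 0), r_v = (-u*sin(v), u*cos(v), 4). As functions of (u, v):
  E = r_u · r_u = 1,
  F = r_u · r_v = 0,
  G = r_v · r_v = u^2 + 16.
Evaluating at (u, v) = (3/2, pi/6): E = 1, F = 0, G = 73/4.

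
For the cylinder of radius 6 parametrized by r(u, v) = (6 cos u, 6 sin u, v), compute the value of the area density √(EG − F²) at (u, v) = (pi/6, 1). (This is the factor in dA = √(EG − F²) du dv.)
√(EG − F²)|_{(pi/6, 1)} = 6

E = 36, F = 0, G = 1, so EG − F² = 36. Taking the positive square root: √(EG − F²) = 6. At (u, v) = (pi/6, 1): 6.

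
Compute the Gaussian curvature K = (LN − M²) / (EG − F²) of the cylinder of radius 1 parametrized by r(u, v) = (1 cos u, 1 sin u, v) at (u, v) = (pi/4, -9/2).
K = 0

Coefficients of the first fundamental form: E = 1, F = 0, G = 1.
Coefficients of the second fundamental form: L = -1, M = 0, N = 0.
Assemble K = (LN − M²)/(EG − F²) = 0. At (u, v) = (pi/4, -9/2): K = 0.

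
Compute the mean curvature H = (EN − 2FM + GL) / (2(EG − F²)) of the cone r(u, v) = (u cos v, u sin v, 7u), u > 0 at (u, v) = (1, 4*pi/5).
H = 7*sqrt(2)/20

With E = 50, F = 0, G = u^2, L = 0, M = 0, N = 7*sqrt(2)*u^2/(10*Abs(u)), assemble
  H = (EN − 2FM + GL) / (2(EG − F²)) = 7*sqrt(2)/(20*Abs(u)).
At (u, v) = (1, 4*pi/5): H = 7*sqrt(2)/20.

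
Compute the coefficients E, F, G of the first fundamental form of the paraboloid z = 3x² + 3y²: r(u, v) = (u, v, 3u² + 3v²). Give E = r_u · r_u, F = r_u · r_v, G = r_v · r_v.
E = 36*u^2 + 1;  F = 36*u*v;  G = 36*v^2 + 1

Compute partials: r_u = (1, 0, 6*u), r_v = (0, 1, 6*v). Then
  E = r_u · r_u = 36*u^2 + 1,
  F = r_u · r_v = 36*u*v,
  G = r_v · r_v = 36*v^2 + 1.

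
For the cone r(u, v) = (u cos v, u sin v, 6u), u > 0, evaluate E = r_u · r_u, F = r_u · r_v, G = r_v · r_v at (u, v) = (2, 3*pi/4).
E = 37;  F = 0;  G = 4

Partials: r_u = (cos(v), sin(v), 6), r_v = (-u*sin(v), u*cos(v), 0). As functions of (u, v):
  E = r_u · r_u = 37,
  F = r_u · r_v = 0,
  G = r_v · r_v = u^2.
Evaluating at (u, v) = (2, 3*pi/4): E = 37, F = 0, G = 4.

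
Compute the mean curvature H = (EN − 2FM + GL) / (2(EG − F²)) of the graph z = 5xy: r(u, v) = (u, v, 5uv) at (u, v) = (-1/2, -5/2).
H = -625*sqrt(654)/213858

With E = 25*v^2 + 1, F = 25*u*v, G = 25*u^2 + 1, L = 0, M = 5/sqrt(25*u^2 + 25*v^2 + 1), N = 0, assemble
  H = (EN − 2FM + GL) / (2(EG − F²)) = -125*u*v/(25*u^2 + 25*v^2 + 1)^(3/2).
At (u, v) = (-1/2, -5/2): H = -625*sqrt(654)/213858.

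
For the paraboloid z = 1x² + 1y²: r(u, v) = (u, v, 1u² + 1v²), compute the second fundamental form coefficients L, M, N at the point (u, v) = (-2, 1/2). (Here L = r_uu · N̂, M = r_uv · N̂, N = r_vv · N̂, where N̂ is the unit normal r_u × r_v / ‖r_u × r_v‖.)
L = sqrt(2)/3;  M = 0;  N = sqrt(2)/3

Compute the unit normal N̂(u, v) = (-2*u/sqrt(4*u^2 + 4*v^2 + 1), -2*v/sqrt(4*u^2 + 4*v^2 + 1), 1/sqrt(4*u^2 + 4*v^2 + 1)), and the second partials r_uu, r_uv, r_vv. Take dot products:
  L(u, v) = r_uu · N̂ = 2/sqrt(4*u^2 + 4*v^2 + 1),
  M(u, v) = r_uv · N̂ = 0,
  N(u, v) = r_vv · N̂ = 2/sqrt(4*u^2 + 4*v^2 + 1).
Evaluating at (u, v) = (-2, 1/2):
  L = sqrt(2)/3, M = 0, N = sqrt(2)/3.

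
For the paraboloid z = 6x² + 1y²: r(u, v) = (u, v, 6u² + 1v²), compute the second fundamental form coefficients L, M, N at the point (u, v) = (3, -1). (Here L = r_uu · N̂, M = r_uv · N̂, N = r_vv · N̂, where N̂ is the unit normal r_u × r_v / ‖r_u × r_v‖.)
L = 12*sqrt(1301)/1301;  M = 0;  N = 2*sqrt(1301)/1301

Compute the unit normal N̂(u, v) = (-12*u/sqrt(144*u^2 + 4*v^2 + 1), -2*v/sqrt(144*u^2 + 4*v^2 + 1), 1/sqrt(144*u^2 + 4*v^2 + 1)), and the second partials r_uu, r_uv, r_vv. Take dot products:
  L(u, v) = r_uu · N̂ = 12/sqrt(144*u^2 + 4*v^2 + 1),
  M(u, v) = r_uv · N̂ = 0,
  N(u, v) = r_vv · N̂ = 2/sqrt(144*u^2 + 4*v^2 + 1).
Evaluating at (u, v) = (3, -1):
  L = 12*sqrt(1301)/1301, M = 0, N = 2*sqrt(1301)/1301.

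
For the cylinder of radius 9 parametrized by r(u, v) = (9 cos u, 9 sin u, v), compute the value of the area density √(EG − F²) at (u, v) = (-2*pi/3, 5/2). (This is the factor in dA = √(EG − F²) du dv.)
√(EG − F²)|_{(-2*pi/3, 5/2)} = 9

E = 81, F = 0, G = 1, so EG − F² = 81. Taking the positive square root: √(EG − F²) = 9. At (u, v) = (-2*pi/3, 5/2): 9.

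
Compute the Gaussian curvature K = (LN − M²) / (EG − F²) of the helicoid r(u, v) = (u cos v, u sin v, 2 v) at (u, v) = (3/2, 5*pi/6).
K = -64/625

Coefficients of the first fundamental form: E = 1, F = 0, G = u^2 + 4.
Coefficients of the second fundamental form: L = 0, M = -2/sqrt(u^2 + 4), N = 0.
Assemble K = (LN − M²)/(EG − F²) = -4/(u^2 + 4)^2. At (u, v) = (3/2, 5*pi/6): K = -64/625.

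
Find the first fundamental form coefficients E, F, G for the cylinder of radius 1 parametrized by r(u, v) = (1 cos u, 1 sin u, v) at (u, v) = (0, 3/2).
E = 1;  F = 0;  G = 1

Partials: r_u = (-sin(u), cos(u), 0), r_v = (0, 0, 1). As functions of (u, v):
  E = r_u · r_u = 1,
  F = r_u · r_v = 0,
  G = r_v · r_v = 1.
Evaluating at (u, v) = (0, 3/2): E = 1, F = 0, G = 1.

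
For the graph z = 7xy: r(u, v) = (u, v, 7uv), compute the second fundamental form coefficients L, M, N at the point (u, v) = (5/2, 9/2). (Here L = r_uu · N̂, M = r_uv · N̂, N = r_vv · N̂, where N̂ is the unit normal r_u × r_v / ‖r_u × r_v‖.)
L = 0;  M = 7*sqrt(5198)/2599;  N = 0

Compute the unit normal N̂(u, v) = (-7*v/sqrt(49*u^2 + 49*v^2 + 1), -7*u/sqrt(49*u^2 + 49*v^2 + 1), 1/sqrt(49*u^2 + 49*v^2 + 1)), and the second partials r_uu, r_uv, r_vv. Take dot products:
  L(u, v) = r_uu · N̂ = 0,
  M(u, v) = r_uv · N̂ = 7/sqrt(49*u^2 + 49*v^2 + 1),
  N(u, v) = r_vv · N̂ = 0.
Evaluating at (u, v) = (5/2, 9/2):
  L = 0, M = 7*sqrt(5198)/2599, N = 0.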